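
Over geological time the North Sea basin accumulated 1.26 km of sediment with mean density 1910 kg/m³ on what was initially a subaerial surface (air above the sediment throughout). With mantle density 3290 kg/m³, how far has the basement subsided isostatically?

0.731 km

Subaerial load: s = t ρ_sed / ρ_m = 1.26 km × 1910/3290 = 0.731 km.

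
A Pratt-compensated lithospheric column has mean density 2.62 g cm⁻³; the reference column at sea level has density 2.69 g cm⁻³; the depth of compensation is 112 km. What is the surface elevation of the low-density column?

2.99 km

ρ_ref D = ρ (D + h) → h = D (ρ_ref − ρ)/ρ.
h = 112 km × (2.69 − 2.62)/2.62 = 2.99 km.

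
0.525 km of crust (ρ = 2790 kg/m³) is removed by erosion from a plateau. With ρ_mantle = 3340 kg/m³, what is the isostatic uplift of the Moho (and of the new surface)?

Unloading: uplift u = e ρ_c/ρ_m = 0.525 km × 2790/3340 = 0.439 km.

0.439 km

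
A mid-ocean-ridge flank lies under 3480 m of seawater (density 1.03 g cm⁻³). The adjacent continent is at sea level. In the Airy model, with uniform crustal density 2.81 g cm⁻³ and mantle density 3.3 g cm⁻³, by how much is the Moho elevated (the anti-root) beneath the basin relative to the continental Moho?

12600 m

Balancing pressure at the compensation depth: replacing crust with seawater at the top is compensated by replacing crust with mantle at the base: d (ρ_c − ρ_w) = a (ρ_m − ρ_c).
a = d (ρ_c − ρ_w)/(ρ_m − ρ_c) = 3480 m × 1.78/0.49 = 12600 m.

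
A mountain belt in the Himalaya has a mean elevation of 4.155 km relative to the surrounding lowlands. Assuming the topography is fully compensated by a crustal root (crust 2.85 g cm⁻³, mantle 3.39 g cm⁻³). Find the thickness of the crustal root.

Balancing pressure at the compensation depth: the weight of the topography is balanced by the buoyancy of the root, ρ_c h = (ρ_m − ρ_c) r.
r = h · ρ_c / (ρ_m − ρ_c) = 4.155 km × 2.85 / (3.39 − 2.85) = 21.9 km.

21.9 km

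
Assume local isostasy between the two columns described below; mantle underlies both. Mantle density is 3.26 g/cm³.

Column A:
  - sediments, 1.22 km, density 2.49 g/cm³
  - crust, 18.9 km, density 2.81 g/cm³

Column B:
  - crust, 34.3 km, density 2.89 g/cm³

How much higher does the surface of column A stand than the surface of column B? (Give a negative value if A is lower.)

For any compensation level in the mantle, the mantle terms cancel and isostasy reduces to e = (Σt_A − Σt_B) − (Σ(ρt)_A − Σ(ρt)_B) / ρ_m.
Σt_A = 20.12 km; Σt_B = 34.3 km; Σ(ρt)_A = 56.1468; Σ(ρt)_B = 99.127 (in km·g/cm³).
e = (20.12 − 34.3) − (56.1468 − 99.127) / 3.26 = −0.996 km.

−0.996 km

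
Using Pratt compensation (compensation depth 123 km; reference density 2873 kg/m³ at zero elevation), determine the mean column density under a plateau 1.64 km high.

Pratt balance: ρ_ref D = ρ (D + h).
ρ = ρ_ref D/(D + h) = 2873 × 123 km/(123 km + 1.64 km) = 2840 kg/m³.

2840 kg/m³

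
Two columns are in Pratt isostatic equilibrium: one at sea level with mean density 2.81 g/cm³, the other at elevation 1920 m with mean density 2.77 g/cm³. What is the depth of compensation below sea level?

133000 m

ρ_ref D = ρ (D + h) → D (ρ_ref − ρ) = ρ h.
D = ρ h/(ρ_ref − ρ) = 2.77 × 1920 m/(2.81 − 2.77) = 133000 m.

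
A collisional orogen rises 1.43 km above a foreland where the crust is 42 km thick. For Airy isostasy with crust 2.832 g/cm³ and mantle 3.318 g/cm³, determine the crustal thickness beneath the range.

Root depth r = h ρ_c / (ρ_m − ρ_c) = 1.43 km × 2.832 / 0.486 = 8.333 km.
Total thickness = T + h + r = 42 km + 1.43 km + 8.333 km = 51.8 km.

51.8 km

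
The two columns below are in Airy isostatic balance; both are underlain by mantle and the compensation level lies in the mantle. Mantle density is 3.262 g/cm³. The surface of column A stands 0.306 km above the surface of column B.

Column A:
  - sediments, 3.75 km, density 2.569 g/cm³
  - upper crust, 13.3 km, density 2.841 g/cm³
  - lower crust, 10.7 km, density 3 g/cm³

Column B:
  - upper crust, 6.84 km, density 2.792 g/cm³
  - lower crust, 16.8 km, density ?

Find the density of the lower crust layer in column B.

2.86 g/cm³

Take the compensation level at the base of the deeper column (depth z_c below the surface of column A) and equate Σ ρ_i t_i down to z_c; mantle fills any gap and the z_c terms cancel.
Column A: 3.75×2.569 + 13.3×2.841 + 10.7×3 + (z_c − 27.75)×3.262
Column B: 0.306×0 + 6.84×2.792 + 16.8×ρ + (z_c − 0.306 − 23.64)×3.262
The z_c×3.262 term appears on both sides and cancels. Collect the known terms of each column as K = Σ(ρt)_known − 3.262 × (depth of known layers): K_A = 79.51905 − 3.262×27.75 = −11.00145; K_B = 19.09728 − 3.262×(0.306 + 23.64) = −59.014572.
Balance: K_A = K_B + 16.8×ρ, so ρ = (K_A − K_B)/16.8 = 48.0131/16.8 = 2.86 g/cm³.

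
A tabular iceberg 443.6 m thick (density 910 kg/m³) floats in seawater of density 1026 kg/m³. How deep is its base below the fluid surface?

Draft d = t ρ_obj/ρ_fluid = 443.6 m × 910/1026 = 393 m.

393 m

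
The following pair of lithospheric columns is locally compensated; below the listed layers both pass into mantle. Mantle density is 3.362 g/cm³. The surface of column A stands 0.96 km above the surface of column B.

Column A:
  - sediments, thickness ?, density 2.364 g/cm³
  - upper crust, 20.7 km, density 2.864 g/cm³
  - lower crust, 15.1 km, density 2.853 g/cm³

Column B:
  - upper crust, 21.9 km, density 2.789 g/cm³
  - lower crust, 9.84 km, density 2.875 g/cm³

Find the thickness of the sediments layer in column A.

2.58 km

Take the compensation level at the base of the deeper column (depth z_c below the surface of column A) and equate Σ ρ_i t_i down to z_c; mantle fills any gap and the z_c terms cancel.
Column A: x×2.364 + 20.7×2.864 + 15.1×2.853 + (z_c − 35.8 − x)×3.362
Column B: 0.96×0 + 21.9×2.789 + 9.84×2.875 + (z_c − 0.96 − 31.74)×3.362
The z_c×3.362 term appears on both sides and cancels. Collect the known terms of each column as K = Σ(ρt)_known − 3.362 × (depth of known layers): K_A = 102.3651 − 3.362×35.8 = −17.9945; K_B = 89.3691 − 3.362×(0.96 + 31.74) = −20.5683.
Balance: K_A − x×(3.362 − 2.364) = K_B, so x = (K_A − K_B)/(3.362 − 2.364) = 2.5738/0.998 = 2.58 km.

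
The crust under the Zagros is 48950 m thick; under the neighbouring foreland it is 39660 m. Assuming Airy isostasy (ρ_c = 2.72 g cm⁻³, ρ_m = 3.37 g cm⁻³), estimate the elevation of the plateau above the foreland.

1790 m

Excess crust Δ = 48950 m − 39660 m = 9290 m, split between elevation h and root r with h + r = Δ.
Airy balance ρ_c h = (ρ_m − ρ_c) r gives r = h ρ_c/(ρ_m − ρ_c), so h (1 + ρ_c/(ρ_m − ρ_c)) = Δ, i.e. h = Δ (ρ_m − ρ_c)/ρ_m.
h = 9290 m × 0.65/3.37 = 1790 m.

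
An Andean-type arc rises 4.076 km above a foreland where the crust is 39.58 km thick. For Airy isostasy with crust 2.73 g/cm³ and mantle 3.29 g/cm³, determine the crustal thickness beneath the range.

63.5 km

Root depth r = h ρ_c / (ρ_m − ρ_c) = 4.076 km × 2.73 / 0.56 = 19.87 km.
Total thickness = T + h + r = 39.58 km + 4.076 km + 19.87 km = 63.5 km.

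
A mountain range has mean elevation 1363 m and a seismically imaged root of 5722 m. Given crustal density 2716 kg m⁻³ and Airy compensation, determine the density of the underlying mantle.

Airy balance: ρ_c h = (ρ_m − ρ_c) r → ρ_m = ρ_c (1 + h/r).
ρ_m = 2716 × (1 + 1363 m/5722 m) = 3360 kg m⁻³.

3360 kg m⁻³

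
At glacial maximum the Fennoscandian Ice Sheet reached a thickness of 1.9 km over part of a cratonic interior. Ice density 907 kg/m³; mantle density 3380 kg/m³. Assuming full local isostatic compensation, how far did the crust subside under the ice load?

0.51 km

By Archimedes' principle applied to the lithosphere: the ice load ρ_ice t is balanced by mantle displaced below, ρ_m s.
s = t ρ_ice / ρ_m = 1.9 km × 907/3380 = 0.51 km.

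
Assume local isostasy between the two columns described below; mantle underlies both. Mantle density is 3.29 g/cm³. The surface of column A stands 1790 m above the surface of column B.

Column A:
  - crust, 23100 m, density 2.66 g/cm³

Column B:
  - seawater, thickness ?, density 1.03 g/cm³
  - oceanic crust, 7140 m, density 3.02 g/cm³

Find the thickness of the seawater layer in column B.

2980 m

Take the compensation level at the base of the deeper column (depth z_c below the surface of column A) and equate Σ ρ_i t_i down to z_c; mantle fills any gap and the z_c terms cancel.
Column A: 23100×2.66 + (z_c − 23100)×3.29
Column B: 1790×0 + x×1.03 + 7140×3.02 + (z_c − 1790 − 7140 − x)×3.29
The z_c×3.29 term appears on both sides and cancels. Collect the known terms of each column as K = Σ(ρt)_known − 3.29 × (depth of known layers): K_A = 61446 − 3.29×23100 = −14553; K_B = 21562.8 − 3.29×(1790 + 7140) = −7816.9.
Balance: K_A = K_B − x×(3.29 − 1.03), so x = (K_B − K_A)/(3.29 − 1.03) = 6736.1/2.26 = 2980 m.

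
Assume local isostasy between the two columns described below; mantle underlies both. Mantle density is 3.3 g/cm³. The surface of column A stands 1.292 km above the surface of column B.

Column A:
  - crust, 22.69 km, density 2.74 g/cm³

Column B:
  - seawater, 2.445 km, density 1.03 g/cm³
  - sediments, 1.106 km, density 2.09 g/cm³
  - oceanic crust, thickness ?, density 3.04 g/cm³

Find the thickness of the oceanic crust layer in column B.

Take the compensation level at the base of the deeper column (depth z_c below the surface of column A) and equate Σ ρ_i t_i down to z_c; mantle fills any gap and the z_c terms cancel.
Column A: 22.69×2.74 + (z_c − 22.69)×3.3
Column B: 1.292×0 + 2.445×1.03 + 1.106×2.09 + x×3.04 + (z_c − 1.292 − 3.551 − x)×3.3
The z_c×3.3 term appears on both sides and cancels. Collect the known terms of each column as K = Σ(ρt)_known − 3.3 × (depth of known layers): K_A = 62.1706 − 3.3×22.69 = −12.7064; K_B = 4.82989 − 3.3×(1.292 + 3.551) = −11.15201.
Balance: K_A = K_B − x×(3.3 − 3.04), so x = (K_B − K_A)/(3.3 − 3.04) = 1.55439/0.26 = 5.98 km.

5.98 km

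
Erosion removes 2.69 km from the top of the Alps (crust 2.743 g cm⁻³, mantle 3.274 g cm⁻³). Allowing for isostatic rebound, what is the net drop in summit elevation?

Rebound u = e ρ_c/ρ_m = 2.69 km × 2.743/3.274 = 2.254 km.
Net surface drop = e − u = 2.69 km − 2.254 km = e (ρ_m − ρ_c)/ρ_m = 0.436 km.

0.436 km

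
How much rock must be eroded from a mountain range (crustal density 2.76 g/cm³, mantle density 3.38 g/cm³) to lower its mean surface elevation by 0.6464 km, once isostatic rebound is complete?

Net drop Δ = e − u = e − e ρ_c/ρ_m = e (ρ_m − ρ_c)/ρ_m.
e = Δ ρ_m/(ρ_m − ρ_c) = 0.6464 km × 3.38/0.62 = 3.52 km.

3.52 km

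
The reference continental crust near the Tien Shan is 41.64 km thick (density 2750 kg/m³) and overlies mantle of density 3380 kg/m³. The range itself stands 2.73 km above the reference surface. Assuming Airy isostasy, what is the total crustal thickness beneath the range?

Root depth r = h ρ_c / (ρ_m − ρ_c) = 2.73 km × 2750 / 630 = 11.92 km.
Total thickness = T + h + r = 41.64 km + 2.73 km + 11.92 km = 56.3 km.

56.3 km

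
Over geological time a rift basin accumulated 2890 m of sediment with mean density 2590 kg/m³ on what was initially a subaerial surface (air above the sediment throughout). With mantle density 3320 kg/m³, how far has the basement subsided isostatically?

2250 m

Subaerial load: s = t ρ_sed / ρ_m = 2890 m × 2590/3320 = 2250 m.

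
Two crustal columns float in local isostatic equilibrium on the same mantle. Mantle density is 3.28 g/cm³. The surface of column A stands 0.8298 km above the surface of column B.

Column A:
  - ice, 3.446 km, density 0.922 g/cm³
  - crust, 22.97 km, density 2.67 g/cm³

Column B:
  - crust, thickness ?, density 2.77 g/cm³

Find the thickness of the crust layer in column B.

38.1 km

Take the compensation level at the base of the deeper column (depth z_c below the surface of column A) and equate Σ ρ_i t_i down to z_c; mantle fills any gap and the z_c terms cancel.
Column A: 3.446×0.922 + 22.97×2.67 + (z_c − 26.416)×3.28
Column B: 0.8298×0 + x×2.77 + (z_c − 0.8298 − 0 − x)×3.28
The z_c×3.28 term appears on both sides and cancels. Collect the known terms of each column as K = Σ(ρt)_known − 3.28 × (depth of known layers): K_A = 64.507112 − 3.28×26.416 = −22.137368; K_B = 0 − 3.28×(0.8298 + 0) = −2.721744.
Balance: K_A = K_B − x×(3.28 − 2.77), so x = (K_B − K_A)/(3.28 − 2.77) = 19.4156/0.51 = 38.1 km.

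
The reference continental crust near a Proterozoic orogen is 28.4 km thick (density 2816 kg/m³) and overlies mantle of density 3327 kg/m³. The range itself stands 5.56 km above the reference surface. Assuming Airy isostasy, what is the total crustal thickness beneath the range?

Root depth r = h ρ_c / (ρ_m − ρ_c) = 5.56 km × 2816 / 511 = 30.64 km.
Total thickness = T + h + r = 28.4 km + 5.56 km + 30.64 km = 64.6 km.

64.6 km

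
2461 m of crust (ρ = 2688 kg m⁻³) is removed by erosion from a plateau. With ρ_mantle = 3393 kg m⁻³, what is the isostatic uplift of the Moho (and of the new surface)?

Unloading: uplift u = e ρ_c/ρ_m = 2461 m × 2688/3393 = 1950 m.

1950 m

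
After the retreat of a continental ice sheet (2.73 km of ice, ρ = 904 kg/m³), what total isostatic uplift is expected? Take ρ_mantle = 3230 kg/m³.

0.764 km

Removing the load lets mantle flow back in; uplift u satisfies ρ_ice t = ρ_m u.
u = t ρ_ice/ρ_m = 2.73 km × 904/3230 = 0.764 km.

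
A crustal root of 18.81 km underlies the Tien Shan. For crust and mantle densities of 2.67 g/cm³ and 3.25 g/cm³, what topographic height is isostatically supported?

Balancing pressure at the compensation depth: ρ_c h = (ρ_m − ρ_c) r.
h = r (ρ_m − ρ_c) / ρ_c = 18.81 km × (3.25 − 2.67) / 2.67 = 4.09 km.

4.09 km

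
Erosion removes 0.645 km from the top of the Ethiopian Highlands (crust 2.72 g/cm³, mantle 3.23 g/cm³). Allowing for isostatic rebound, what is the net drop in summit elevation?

0.102 km

Rebound u = e ρ_c/ρ_m = 0.645 km × 2.72/3.23 = 0.5432 km.
Net surface drop = e − u = 0.645 km − 0.5432 km = e (ρ_m − ρ_c)/ρ_m = 0.102 km.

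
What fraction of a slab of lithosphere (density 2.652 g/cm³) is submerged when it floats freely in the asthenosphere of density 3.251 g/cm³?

Submerged fraction = ρ_obj/ρ_fluid = 2.652/3.251 = 0.816.

0.816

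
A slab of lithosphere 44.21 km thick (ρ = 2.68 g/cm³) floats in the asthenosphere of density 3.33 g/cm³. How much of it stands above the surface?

Floating equilibrium: submerged depth d = t ρ_obj/ρ_fluid = 44.21 km × 2.68/3.33 = 35.58 km.
Freeboard = t − d = 44.21 km − 35.58 km = 8.63 km.

8.63 km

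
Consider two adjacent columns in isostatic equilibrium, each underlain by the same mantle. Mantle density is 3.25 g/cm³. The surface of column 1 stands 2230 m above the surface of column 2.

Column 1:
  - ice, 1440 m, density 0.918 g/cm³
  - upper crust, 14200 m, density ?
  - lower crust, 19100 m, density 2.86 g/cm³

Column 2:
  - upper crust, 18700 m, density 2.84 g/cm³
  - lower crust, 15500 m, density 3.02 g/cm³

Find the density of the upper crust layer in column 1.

2.71 g/cm³

Take the compensation level at the base of the deeper column (depth z_c below the surface of column 1) and equate Σ ρ_i t_i down to z_c; mantle fills any gap and the z_c terms cancel.
Column 1: 1440×0.918 + 14200×ρ + 19100×2.86 + (z_c − 34740)×3.25
Column 2: 2230×0 + 18700×2.84 + 15500×3.02 + (z_c − 2230 − 34200)×3.25
The z_c×3.25 term appears on both sides and cancels. Collect the known terms of each column as K = Σ(ρt)_known − 3.25 × (depth of known layers): K_1 = 55947.92 − 3.25×34740 = −56957.08; K_2 = 99918 − 3.25×(2230 + 34200) = −18479.5.
Balance: K_1 + 14200×ρ = K_2, so ρ = (K_2 − K_1)/14200 = 38477.6/14200 = 2.71 g/cm³.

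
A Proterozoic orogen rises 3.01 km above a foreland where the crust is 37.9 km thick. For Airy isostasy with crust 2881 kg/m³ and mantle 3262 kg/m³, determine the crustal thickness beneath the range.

Root depth r = h ρ_c / (ρ_m − ρ_c) = 3.01 km × 2881 / 381 = 22.76 km.
Total thickness = T + h + r = 37.9 km + 3.01 km + 22.76 km = 63.7 km.

63.7 km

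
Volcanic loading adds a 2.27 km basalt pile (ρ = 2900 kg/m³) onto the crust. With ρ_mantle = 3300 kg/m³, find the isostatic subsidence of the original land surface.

Subaerial loading: s = t ρ_load / ρ_m.
s = 2.27 km × 2900/3300 = 1.99 km.

1.99 km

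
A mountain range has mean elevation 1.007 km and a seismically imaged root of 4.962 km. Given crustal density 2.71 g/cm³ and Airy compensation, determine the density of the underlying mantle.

Airy balance: ρ_c h = (ρ_m − ρ_c) r → ρ_m = ρ_c (1 + h/r).
ρ_m = 2.71 × (1 + 1.007 km/4.962 km) = 3.26 g/cm³.

3.26 g/cm³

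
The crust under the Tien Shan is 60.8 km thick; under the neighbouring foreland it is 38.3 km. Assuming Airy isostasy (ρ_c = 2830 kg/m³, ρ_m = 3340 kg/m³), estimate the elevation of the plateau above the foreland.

3.44 km

Excess crust Δ = 60.8 km − 38.3 km = 22.5 km, split between elevation h and root r with h + r = Δ.
Airy balance ρ_c h = (ρ_m − ρ_c) r gives r = h ρ_c/(ρ_m − ρ_c), so h (1 + ρ_c/(ρ_m − ρ_c)) = Δ, i.e. h = Δ (ρ_m − ρ_c)/ρ_m.
h = 22.5 km × 510/3340 = 3.44 km.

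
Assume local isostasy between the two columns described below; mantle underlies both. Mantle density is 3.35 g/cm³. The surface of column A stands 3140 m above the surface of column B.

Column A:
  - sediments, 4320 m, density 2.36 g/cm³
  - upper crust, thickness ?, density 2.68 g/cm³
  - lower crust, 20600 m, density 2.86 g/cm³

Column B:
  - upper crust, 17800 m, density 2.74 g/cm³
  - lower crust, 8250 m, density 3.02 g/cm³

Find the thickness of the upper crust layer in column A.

Take the compensation level at the base of the deeper column (depth z_c below the surface of column A) and equate Σ ρ_i t_i down to z_c; mantle fills any gap and the z_c terms cancel.
Column A: 4320×2.36 + x×2.68 + 20600×2.86 + (z_c − 24920 − x)×3.35
Column B: 3140×0 + 17800×2.74 + 8250×3.02 + (z_c − 3140 − 26050)×3.35
The z_c×3.35 term appears on both sides and cancels. Collect the known terms of each column as K = Σ(ρt)_known − 3.35 × (depth of known layers): K_A = 69111.2 − 3.35×24920 = −14370.8; K_B = 73687 − 3.35×(3140 + 26050) = −24099.5.
Balance: K_A − x×(3.35 − 2.68) = K_B, so x = (K_A − K_B)/(3.35 − 2.68) = 9728.7/0.67 = 14500 m.

14500 m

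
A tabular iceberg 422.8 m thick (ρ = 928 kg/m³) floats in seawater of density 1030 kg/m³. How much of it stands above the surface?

41.9 m

Floating equilibrium: submerged depth d = t ρ_obj/ρ_fluid = 422.8 m × 928/1030 = 380.9 m.
Freeboard = t − d = 422.8 m − 380.9 m = 41.9 m.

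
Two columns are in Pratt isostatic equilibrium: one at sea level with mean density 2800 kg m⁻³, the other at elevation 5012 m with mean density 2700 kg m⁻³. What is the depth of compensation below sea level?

ρ_ref D = ρ (D + h) → D (ρ_ref − ρ) = ρ h.
D = ρ h/(ρ_ref − ρ) = 2700 × 5012 m/(2800 − 2700) = 135000 m.

135000 m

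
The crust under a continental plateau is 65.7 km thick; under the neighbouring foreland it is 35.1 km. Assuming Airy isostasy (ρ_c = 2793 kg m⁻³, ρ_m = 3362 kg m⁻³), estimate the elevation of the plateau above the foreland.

Excess crust Δ = 65.7 km − 35.1 km = 30.6 km, split between elevation h and root r with h + r = Δ.
Airy balance ρ_c h = (ρ_m − ρ_c) r gives r = h ρ_c/(ρ_m − ρ_c), so h (1 + ρ_c/(ρ_m − ρ_c)) = Δ, i.e. h = Δ (ρ_m − ρ_c)/ρ_m.
h = 30.6 km × 569/3362 = 5.18 km.

5.18 km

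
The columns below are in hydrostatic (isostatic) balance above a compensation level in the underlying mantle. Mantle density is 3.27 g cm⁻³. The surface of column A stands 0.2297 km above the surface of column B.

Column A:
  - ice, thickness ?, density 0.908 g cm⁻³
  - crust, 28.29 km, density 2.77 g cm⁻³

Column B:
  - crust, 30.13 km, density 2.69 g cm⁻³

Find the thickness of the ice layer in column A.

Take the compensation level at the base of the deeper column (depth z_c below the surface of column A) and equate Σ ρ_i t_i down to z_c; mantle fills any gap and the z_c terms cancel.
Column A: x×0.908 + 28.29×2.77 + (z_c − 28.29 − x)×3.27
Column B: 0.2297×0 + 30.13×2.69 + (z_c − 0.2297 − 30.13)×3.27
The z_c×3.27 term appears on both sides and cancels. Collect the known terms of each column as K = Σ(ρt)_known − 3.27 × (depth of known layers): K_A = 78.3633 − 3.27×28.29 = −14.145; K_B = 81.0497 − 3.27×(0.2297 + 30.13) = −18.226519.
Balance: K_A − x×(3.27 − 0.908) = K_B, so x = (K_A − K_B)/(3.27 − 0.908) = 4.08152/2.362 = 1.73 km.

1.73 km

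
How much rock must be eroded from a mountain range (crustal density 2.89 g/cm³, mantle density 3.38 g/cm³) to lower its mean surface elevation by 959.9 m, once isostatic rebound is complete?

6620 m

Net drop Δ = e − u = e − e ρ_c/ρ_m = e (ρ_m − ρ_c)/ρ_m.
e = Δ ρ_m/(ρ_m − ρ_c) = 959.9 m × 3.38/0.49 = 6620 m.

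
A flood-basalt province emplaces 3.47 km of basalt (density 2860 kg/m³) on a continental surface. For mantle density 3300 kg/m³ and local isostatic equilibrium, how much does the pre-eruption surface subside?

3.01 km

Subaerial loading: s = t ρ_load / ρ_m.
s = 3.47 km × 2860/3300 = 3.01 km.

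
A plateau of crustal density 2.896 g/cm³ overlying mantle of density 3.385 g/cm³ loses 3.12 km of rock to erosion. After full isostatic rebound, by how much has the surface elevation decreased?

Rebound u = e ρ_c/ρ_m = 3.12 km × 2.896/3.385 = 2.669 km.
Net surface drop = e − u = 3.12 km − 2.669 km = e (ρ_m − ρ_c)/ρ_m = 0.451 km.

0.451 km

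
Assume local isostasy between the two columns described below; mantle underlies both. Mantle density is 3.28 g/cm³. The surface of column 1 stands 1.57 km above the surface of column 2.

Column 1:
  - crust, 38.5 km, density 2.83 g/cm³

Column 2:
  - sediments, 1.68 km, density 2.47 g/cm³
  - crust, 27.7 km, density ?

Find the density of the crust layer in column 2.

Take the compensation level at the base of the deeper column (depth z_c below the surface of column 1) and equate Σ ρ_i t_i down to z_c; mantle fills any gap and the z_c terms cancel.
Column 1: 38.5×2.83 + (z_c − 38.5)×3.28
Column 2: 1.57×0 + 1.68×2.47 + 27.7×ρ + (z_c − 1.57 − 29.38)×3.28
The z_c×3.28 term appears on both sides and cancels. Collect the known terms of each column as K = Σ(ρt)_known − 3.28 × (depth of known layers): K_1 = 108.955 − 3.28×38.5 = −17.325; K_2 = 4.1496 − 3.28×(1.57 + 29.38) = −97.3664.
Balance: K_1 = K_2 + 27.7×ρ, so ρ = (K_1 − K_2)/27.7 = 80.0414/27.7 = 2.89 g/cm³.

2.89 g/cm³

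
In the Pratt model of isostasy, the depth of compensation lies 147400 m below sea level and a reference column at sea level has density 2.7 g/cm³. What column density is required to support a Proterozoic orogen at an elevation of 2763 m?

Pratt balance: ρ_ref D = ρ (D + h).
ρ = ρ_ref D/(D + h) = 2.7 × 147400 m/(147400 m + 2763 m) = 2.65 g/cm³.

2.65 g/cm³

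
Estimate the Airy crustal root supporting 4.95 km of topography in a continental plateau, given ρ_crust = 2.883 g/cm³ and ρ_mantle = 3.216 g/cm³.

Isostatic balance requires: the weight of the topography is balanced by the buoyancy of the root, ρ_c h = (ρ_m − ρ_c) r.
r = h · ρ_c / (ρ_m − ρ_c) = 4.95 km × 2.883 / (3.216 − 2.883) = 42.9 km.

42.9 km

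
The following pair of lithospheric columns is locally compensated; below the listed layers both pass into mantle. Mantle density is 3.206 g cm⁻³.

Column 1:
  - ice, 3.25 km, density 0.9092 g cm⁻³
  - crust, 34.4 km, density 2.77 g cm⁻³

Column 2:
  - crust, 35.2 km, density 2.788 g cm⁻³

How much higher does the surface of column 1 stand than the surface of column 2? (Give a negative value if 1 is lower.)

2.42 km

For any compensation level in the mantle, the mantle terms cancel and isostasy reduces to e = (Σt_1 − Σt_2) − (Σ(ρt)_1 − Σ(ρt)_2) / ρ_m.
Σt_1 = 37.65 km; Σt_2 = 35.2 km; Σ(ρt)_1 = 98.2429; Σ(ρt)_2 = 98.1376 (in km·g cm⁻³).
e = (37.65 − 35.2) − (98.2429 − 98.1376) / 3.206 = 2.42 km.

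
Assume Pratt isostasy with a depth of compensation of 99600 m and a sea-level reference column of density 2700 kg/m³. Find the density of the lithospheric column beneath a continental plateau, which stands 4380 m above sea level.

Pratt balance: ρ_ref D = ρ (D + h).
ρ = ρ_ref D/(D + h) = 2700 × 99600 m/(99600 m + 4380 m) = 2590 kg/m³.

2590 kg/m³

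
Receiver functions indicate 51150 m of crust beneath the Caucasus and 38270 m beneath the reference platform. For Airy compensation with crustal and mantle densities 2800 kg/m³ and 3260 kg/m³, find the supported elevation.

Excess crust Δ = 51150 m − 38270 m = 12880 m, split between elevation h and root r with h + r = Δ.
Airy balance ρ_c h = (ρ_m − ρ_c) r gives r = h ρ_c/(ρ_m − ρ_c), so h (1 + ρ_c/(ρ_m − ρ_c)) = Δ, i.e. h = Δ (ρ_m − ρ_c)/ρ_m.
h = 12880 m × 460/3260 = 1820 m.

1820 m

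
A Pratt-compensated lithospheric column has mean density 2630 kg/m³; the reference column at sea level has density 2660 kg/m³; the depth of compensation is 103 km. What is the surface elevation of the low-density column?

ρ_ref D = ρ (D + h) → h = D (ρ_ref − ρ)/ρ.
h = 103 km × (2660 − 2630)/2630 = 1.17 km.

1.17 km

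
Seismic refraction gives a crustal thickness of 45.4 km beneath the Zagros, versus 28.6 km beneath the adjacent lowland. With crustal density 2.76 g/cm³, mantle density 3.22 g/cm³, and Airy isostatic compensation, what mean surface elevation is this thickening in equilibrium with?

Excess crust Δ = 45.4 km − 28.6 km = 16.8 km, split between elevation h and root r with h + r = Δ.
Airy balance ρ_c h = (ρ_m − ρ_c) r gives r = h ρ_c/(ρ_m − ρ_c), so h (1 + ρ_c/(ρ_m − ρ_c)) = Δ, i.e. h = Δ (ρ_m − ρ_c)/ρ_m.
h = 16.8 km × 0.46/3.22 = 2.4 km.

2.4 km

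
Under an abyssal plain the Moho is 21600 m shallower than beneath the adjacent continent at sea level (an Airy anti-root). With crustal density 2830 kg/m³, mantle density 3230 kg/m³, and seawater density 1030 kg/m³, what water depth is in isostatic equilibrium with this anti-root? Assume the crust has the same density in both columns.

4800 m

Replacing a thickness d of crust by seawater at the top must be balanced by replacing crust with mantle at the base: d (ρ_c − ρ_w) = a (ρ_m − ρ_c).
d = a (ρ_m − ρ_c)/(ρ_c − ρ_w) = 21600 m × 400/1800 = 4800 m.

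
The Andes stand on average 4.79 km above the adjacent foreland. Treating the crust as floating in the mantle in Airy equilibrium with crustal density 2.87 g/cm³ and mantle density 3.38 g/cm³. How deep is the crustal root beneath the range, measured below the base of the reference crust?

Balancing pressure at the compensation depth: the weight of the topography is balanced by the buoyancy of the root, ρ_c h = (ρ_m − ρ_c) r.
r = h · ρ_c / (ρ_m − ρ_c) = 4.79 km × 2.87 / (3.38 − 2.87) = 27 km.

27 km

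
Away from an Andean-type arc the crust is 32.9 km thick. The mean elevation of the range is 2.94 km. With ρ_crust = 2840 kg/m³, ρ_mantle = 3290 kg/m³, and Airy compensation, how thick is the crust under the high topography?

54.4 km

Root depth r = h ρ_c / (ρ_m − ρ_c) = 2.94 km × 2840 / 450 = 18.55 km.
Total thickness = T + h + r = 32.9 km + 2.94 km + 18.55 km = 54.4 km.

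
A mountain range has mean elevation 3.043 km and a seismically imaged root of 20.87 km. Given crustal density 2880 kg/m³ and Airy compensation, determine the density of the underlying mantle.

Airy balance: ρ_c h = (ρ_m − ρ_c) r → ρ_m = ρ_c (1 + h/r).
ρ_m = 2880 × (1 + 3.043 km/20.87 km) = 3300 kg/m³.

3300 kg/m³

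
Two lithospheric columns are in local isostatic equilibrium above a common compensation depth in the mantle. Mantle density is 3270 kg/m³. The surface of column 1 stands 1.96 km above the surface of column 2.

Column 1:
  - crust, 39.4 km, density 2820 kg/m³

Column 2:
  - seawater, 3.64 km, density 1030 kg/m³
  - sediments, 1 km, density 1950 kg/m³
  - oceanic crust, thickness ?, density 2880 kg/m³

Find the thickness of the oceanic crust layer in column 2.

4.74 km

Take the compensation level at the base of the deeper column (depth z_c below the surface of column 1) and equate Σ ρ_i t_i down to z_c; mantle fills any gap and the z_c terms cancel.
Column 1: 39.4×2820 + (z_c − 39.4)×3270
Column 2: 1.96×0 + 3.64×1030 + 1×1950 + x×2880 + (z_c − 1.96 − 4.64 − x)×3270
The z_c×3270 term appears on both sides and cancels. Collect the known terms of each column as K = Σ(ρt)_known − 3270 × (depth of known layers): K_1 = 111108 − 3270×39.4 = −17730; K_2 = 5699.2 − 3270×(1.96 + 4.64) = −15882.8.
Balance: K_1 = K_2 − x×(3270 − 2880), so x = (K_2 − K_1)/(3270 − 2880) = 1847.2/390 = 4.74 km.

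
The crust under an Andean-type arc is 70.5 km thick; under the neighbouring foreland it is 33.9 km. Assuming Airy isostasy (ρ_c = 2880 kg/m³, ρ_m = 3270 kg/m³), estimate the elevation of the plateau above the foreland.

Excess crust Δ = 70.5 km − 33.9 km = 36.6 km, split between elevation h and root r with h + r = Δ.
Airy balance ρ_c h = (ρ_m − ρ_c) r gives r = h ρ_c/(ρ_m − ρ_c), so h (1 + ρ_c/(ρ_m − ρ_c)) = Δ, i.e. h = Δ (ρ_m − ρ_c)/ρ_m.
h = 36.6 km × 390/3270 = 4.37 km.

4.37 km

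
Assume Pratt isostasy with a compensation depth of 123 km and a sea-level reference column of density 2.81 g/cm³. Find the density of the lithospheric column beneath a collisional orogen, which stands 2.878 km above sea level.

2.75 g/cm³

Pratt balance: ρ_ref D = ρ (D + h).
ρ = ρ_ref D/(D + h) = 2.81 × 123 km/(123 km + 2.878 km) = 2.75 g/cm³.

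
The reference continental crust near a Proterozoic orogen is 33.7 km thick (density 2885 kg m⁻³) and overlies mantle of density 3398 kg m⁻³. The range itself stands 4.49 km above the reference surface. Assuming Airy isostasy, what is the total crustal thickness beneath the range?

63.4 km

Root depth r = h ρ_c / (ρ_m − ρ_c) = 4.49 km × 2885 / 513 = 25.25 km.
Total thickness = T + h + r = 33.7 km + 4.49 km + 25.25 km = 63.4 km.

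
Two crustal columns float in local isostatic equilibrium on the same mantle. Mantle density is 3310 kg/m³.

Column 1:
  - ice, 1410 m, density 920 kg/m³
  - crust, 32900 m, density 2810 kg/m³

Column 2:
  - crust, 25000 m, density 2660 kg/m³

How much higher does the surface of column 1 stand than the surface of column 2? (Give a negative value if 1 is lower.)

1080 m

For any compensation level in the mantle, the mantle terms cancel and isostasy reduces to e = (Σt_1 − Σt_2) − (Σ(ρt)_1 − Σ(ρt)_2) / ρ_m.
Σt_1 = 34310 m; Σt_2 = 25000 m; Σ(ρt)_1 = 93746200; Σ(ρt)_2 = 66500000 (in m·kg/m³).
e = (34310 − 25000) − (93746200 − 66500000) / 3310 = 1080 m.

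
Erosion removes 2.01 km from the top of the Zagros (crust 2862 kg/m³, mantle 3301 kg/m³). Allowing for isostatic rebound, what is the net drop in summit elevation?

Rebound u = e ρ_c/ρ_m = 2.01 km × 2862/3301 = 1.743 km.
Net surface drop = e − u = 2.01 km − 1.743 km = e (ρ_m − ρ_c)/ρ_m = 0.267 km.

0.267 km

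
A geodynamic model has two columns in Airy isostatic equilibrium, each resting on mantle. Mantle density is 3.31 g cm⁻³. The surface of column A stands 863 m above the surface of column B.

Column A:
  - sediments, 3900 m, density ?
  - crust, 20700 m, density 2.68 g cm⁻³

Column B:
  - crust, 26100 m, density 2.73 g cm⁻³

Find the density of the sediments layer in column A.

Take the compensation level at the base of the deeper column (depth z_c below the surface of column A) and equate Σ ρ_i t_i down to z_c; mantle fills any gap and the z_c terms cancel.
Column A: 3900×ρ + 20700×2.68 + (z_c − 24600)×3.31
Column B: 863×0 + 26100×2.73 + (z_c − 863 − 26100)×3.31
The z_c×3.31 term appears on both sides and cancels. Collect the known terms of each column as K = Σ(ρt)_known − 3.31 × (depth of known layers): K_A = 55476 − 3.31×24600 = −25950; K_B = 71253 − 3.31×(863 + 26100) = −17994.53.
Balance: K_A + 3900×ρ = K_B, so ρ = (K_B − K_A)/3900 = 7955.47/3900 = 2.04 g cm⁻³.

2.04 g cm⁻³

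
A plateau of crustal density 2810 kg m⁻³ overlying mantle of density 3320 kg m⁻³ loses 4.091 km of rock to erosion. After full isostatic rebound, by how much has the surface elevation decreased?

Rebound u = e ρ_c/ρ_m = 4.091 km × 2810/3320 = 3.463 km.
Net surface drop = e − u = 4.091 km − 3.463 km = e (ρ_m − ρ_c)/ρ_m = 0.628 km.

0.628 km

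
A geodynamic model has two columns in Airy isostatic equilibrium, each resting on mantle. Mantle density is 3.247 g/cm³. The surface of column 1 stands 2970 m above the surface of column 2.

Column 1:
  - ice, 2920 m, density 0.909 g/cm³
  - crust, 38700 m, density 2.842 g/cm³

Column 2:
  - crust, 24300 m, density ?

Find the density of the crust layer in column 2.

Take the compensation level at the base of the deeper column (depth z_c below the surface of column 1) and equate Σ ρ_i t_i down to z_c; mantle fills any gap and the z_c terms cancel.
Column 1: 2920×0.909 + 38700×2.842 + (z_c − 41620)×3.247
Column 2: 2970×0 + 24300×ρ + (z_c − 2970 − 24300)×3.247
The z_c×3.247 term appears on both sides and cancels. Collect the known terms of each column as K = Σ(ρt)_known − 3.247 × (depth of known layers): K_1 = 112639.68 − 3.247×41620 = −22500.46; K_2 = 0 − 3.247×(2970 + 24300) = −88545.69.
Balance: K_1 = K_2 + 24300×ρ, so ρ = (K_1 − K_2)/24300 = 66045.2/24300 = 2.72 g/cm³.

2.72 g/cm³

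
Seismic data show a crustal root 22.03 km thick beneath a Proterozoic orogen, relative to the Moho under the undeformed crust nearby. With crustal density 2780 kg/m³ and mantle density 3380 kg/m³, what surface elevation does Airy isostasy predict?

Isostatic balance requires: ρ_c h = (ρ_m − ρ_c) r.
h = r (ρ_m − ρ_c) / ρ_c = 22.03 km × (3380 − 2780) / 2780 = 4.75 km.

4.75 km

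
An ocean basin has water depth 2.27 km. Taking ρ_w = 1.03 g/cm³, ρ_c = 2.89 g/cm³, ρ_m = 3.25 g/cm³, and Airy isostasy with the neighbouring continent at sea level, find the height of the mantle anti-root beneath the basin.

Equating mass per unit area of the two columns: replacing crust with seawater at the top is compensated by replacing crust with mantle at the base: d (ρ_c − ρ_w) = a (ρ_m − ρ_c).
a = d (ρ_c − ρ_w)/(ρ_m − ρ_c) = 2.27 km × 1.86/0.36 = 11.7 km.

11.7 km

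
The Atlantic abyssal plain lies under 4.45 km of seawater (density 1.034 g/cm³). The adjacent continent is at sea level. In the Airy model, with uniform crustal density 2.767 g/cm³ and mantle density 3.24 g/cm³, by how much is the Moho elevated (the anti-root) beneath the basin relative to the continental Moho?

Equating mass per unit area of the two columns: replacing crust with seawater at the top is compensated by replacing crust with mantle at the base: d (ρ_c − ρ_w) = a (ρ_m − ρ_c).
a = d (ρ_c − ρ_w)/(ρ_m − ρ_c) = 4.45 km × 1.733/0.473 = 16.3 km.

16.3 km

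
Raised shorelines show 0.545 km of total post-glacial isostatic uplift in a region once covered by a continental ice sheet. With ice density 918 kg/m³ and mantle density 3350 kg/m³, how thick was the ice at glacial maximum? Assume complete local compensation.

u = t ρ_ice/ρ_m → t = u ρ_m/ρ_ice = 0.545 km × 3350/918 = 1.99 km.

1.99 km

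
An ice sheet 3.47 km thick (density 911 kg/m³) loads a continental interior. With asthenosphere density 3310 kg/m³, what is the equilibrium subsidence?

0.955 km

For local isostatic compensation: the ice load ρ_ice t is balanced by mantle displaced below, ρ_m s.
s = t ρ_ice / ρ_m = 3.47 km × 911/3310 = 0.955 km.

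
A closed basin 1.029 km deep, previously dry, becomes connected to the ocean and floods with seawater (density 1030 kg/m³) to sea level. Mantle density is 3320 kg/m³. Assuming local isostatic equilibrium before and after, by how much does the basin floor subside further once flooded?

0.463 km

After flooding the water column is d + s deep. Its weight must equal the weight of mantle displaced by the extra subsidence s: (d + s) ρ_w = s ρ_m.
s = d ρ_w / (ρ_m − ρ_w) = 1.029 km × 1030/(3320 − 1030) = 0.463 km.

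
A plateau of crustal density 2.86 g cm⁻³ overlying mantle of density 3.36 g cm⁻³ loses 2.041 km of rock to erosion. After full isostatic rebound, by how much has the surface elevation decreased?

0.304 km

Rebound u = e ρ_c/ρ_m = 2.041 km × 2.86/3.36 = 1.737 km.
Net surface drop = e − u = 2.041 km − 1.737 km = e (ρ_m − ρ_c)/ρ_m = 0.304 km.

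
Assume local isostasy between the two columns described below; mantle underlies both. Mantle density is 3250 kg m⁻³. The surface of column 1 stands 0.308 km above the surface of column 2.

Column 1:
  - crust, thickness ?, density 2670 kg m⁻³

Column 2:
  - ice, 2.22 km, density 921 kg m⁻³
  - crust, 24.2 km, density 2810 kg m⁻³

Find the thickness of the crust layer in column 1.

Take the compensation level at the base of the deeper column (depth z_c below the surface of column 1) and equate Σ ρ_i t_i down to z_c; mantle fills any gap and the z_c terms cancel.
Column 1: x×2670 + (z_c − 0 − x)×3250
Column 2: 0.308×0 + 2.22×921 + 24.2×2810 + (z_c − 0.308 − 26.42)×3250
The z_c×3250 term appears on both sides and cancels. Collect the known terms of each column as K = Σ(ρt)_known − 3250 × (depth of known layers): K_1 = 0 − 3250×0 = 0; K_2 = 70046.62 − 3250×(0.308 + 26.42) = −16819.38.
Balance: K_1 − x×(3250 − 2670) = K_2, so x = (K_1 − K_2)/(3250 − 2670) = 16819.4/580 = 29 km.

29 km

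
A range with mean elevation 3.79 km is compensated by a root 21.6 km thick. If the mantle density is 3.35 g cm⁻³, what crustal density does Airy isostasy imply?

ρ_c h = (ρ_m − ρ_c) r → ρ_c (h + r) = ρ_m r → ρ_c = ρ_m r / (h + r).
ρ_c = 3.35 × 21.6 km / (3.79 km + 21.6 km) = 2.85 g cm⁻³.

2.85 g cm⁻³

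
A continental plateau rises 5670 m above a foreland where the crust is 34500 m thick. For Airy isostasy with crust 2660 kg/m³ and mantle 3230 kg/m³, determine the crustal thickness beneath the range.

66600 m

Root depth r = h ρ_c / (ρ_m − ρ_c) = 5670 m × 2660 / 570 = 26460 m.
Total thickness = T + h + r = 34500 m + 5670 m + 26460 m = 66600 m.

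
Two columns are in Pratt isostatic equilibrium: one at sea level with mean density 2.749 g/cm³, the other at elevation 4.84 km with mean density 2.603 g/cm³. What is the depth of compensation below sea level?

ρ_ref D = ρ (D + h) → D (ρ_ref − ρ) = ρ h.
D = ρ h/(ρ_ref − ρ) = 2.603 × 4.84 km/(2.749 − 2.603) = 86.3 km.

86.3 km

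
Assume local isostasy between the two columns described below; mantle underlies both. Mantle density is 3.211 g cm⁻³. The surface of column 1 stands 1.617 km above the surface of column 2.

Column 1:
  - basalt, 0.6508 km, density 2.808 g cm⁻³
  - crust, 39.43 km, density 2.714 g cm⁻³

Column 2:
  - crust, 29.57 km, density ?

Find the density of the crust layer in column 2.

Take the compensation level at the base of the deeper column (depth z_c below the surface of column 1) and equate Σ ρ_i t_i down to z_c; mantle fills any gap and the z_c terms cancel.
Column 1: 0.6508×2.808 + 39.43×2.714 + (z_c − 40.0808)×3.211
Column 2: 1.617×0 + 29.57×ρ + (z_c − 1.617 − 29.57)×3.211
The z_c×3.211 term appears on both sides and cancels. Collect the known terms of each column as K = Σ(ρt)_known − 3.211 × (depth of known layers): K_1 = 108.840466 − 3.211×40.0808 = −19.8589824; K_2 = 0 − 3.211×(1.617 + 29.57) = −100.141457.
Balance: K_1 = K_2 + 29.57×ρ, so ρ = (K_1 − K_2)/29.57 = 80.2825/29.57 = 2.71 g cm⁻³.

2.71 g cm⁻³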